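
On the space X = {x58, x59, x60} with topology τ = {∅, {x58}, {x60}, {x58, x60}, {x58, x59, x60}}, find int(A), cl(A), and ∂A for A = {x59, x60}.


int(A) = {x60}, cl(A) = {x59, x60}, ∂A = {x59}.

Closed sets in (X, τ) are complements of opens:
  closed(X, τ) = {∅, {x59}, {x58, x59}, {x59, x60}, {x58, x59, x60}}.
int(A) = ⋃ {U ∈ τ : U ⊆ A}. Opens contained in A: ∅, {x60}.
Taking the union of these: int(A) = {x60}.
cl(A) = ⋂ {C closed : A ⊆ C}. Closed sets containing A: {x59, x60}, {x58, x59, x60}.
Intersecting these: cl(A) = {x59, x60}.
∂A = cl(A) ∖ int(A) = {x59, x60} ∖ {x60} = {x59}.


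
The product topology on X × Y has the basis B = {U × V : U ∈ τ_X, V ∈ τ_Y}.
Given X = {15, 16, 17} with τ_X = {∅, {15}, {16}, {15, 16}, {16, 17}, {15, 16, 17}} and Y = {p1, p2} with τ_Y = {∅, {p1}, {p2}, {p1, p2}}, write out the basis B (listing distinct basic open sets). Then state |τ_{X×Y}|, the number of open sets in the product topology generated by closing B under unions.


Basis B = {∅ × ∅, {15} × {p1}, {15} × {p2}, {16} × {p1}, {16} × {p2}, {15} × {p1, p2}, {15, 16} × {p1}, {15, 16} × {p2}, {16} × {p1, p2}, {16, 17} × {p1}, {16, 17} × {p2}, {15, 16, 17} × {p1}, {15, 16, 17} × {p2}, {15, 16} × {p1, p2}, {16, 17} × {p1, p2}, {15, 16, 17} × {p1, p2}}; |τ_{X×Y}| = 36.

Enumerate products U × V with U ∈ τ_X, V ∈ τ_Y (deduplicated):
  ∅ × ∅ = {} (∅)
  {15} × {p1} = {(15,p1)}
  {15} × {p2} = {(15,p2)}
  {16} × {p1} = {(16,p1)}
  {16} × {p2} = {(16,p2)}
  {15} × {p1, p2} = {(15,p1), (15,p2)}
  {15, 16} × {p1} = {(15,p1), (16,p1)}
  {15, 16} × {p2} = {(15,p2), (16,p2)}
  {16} × {p1, p2} = {(16,p1), (16,p2)}
  {16, 17} × {p1} = {(16,p1), (17,p1)}
  {16, 17} × {p2} = {(16,p2), (17,p2)}
  {15, 16, 17} × {p1} = {(15,p1), (16,p1), (17,p1)}
  {15, 16, 17} × {p2} = {(15,p2), (16,p2), (17,p2)}
  {15, 16} × {p1, p2} = {(15,p1), (15,p2), (16,p1), (16,p2)}
  {16, 17} × {p1, p2} = {(16,p1), (16,p2), (17,p1), (17,p2)}
  {15, 16, 17} × {p1, p2} = {(15,p1), (15,p2), (16,p1), (16,p2), (17,p1), (17,p2)}
These 16 distinct sets form the basis B.
Close under arbitrary unions to get τ_{X×Y}; counting gives |τ_{X×Y}| = 36.


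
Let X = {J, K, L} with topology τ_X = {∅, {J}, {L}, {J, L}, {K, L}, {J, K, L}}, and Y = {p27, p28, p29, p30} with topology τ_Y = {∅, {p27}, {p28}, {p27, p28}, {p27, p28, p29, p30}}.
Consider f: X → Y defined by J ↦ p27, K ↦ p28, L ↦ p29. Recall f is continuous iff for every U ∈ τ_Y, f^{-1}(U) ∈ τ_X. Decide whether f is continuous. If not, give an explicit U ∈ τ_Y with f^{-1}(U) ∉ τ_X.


f is NOT continuous.

Compute f^{-1}(U) for each U ∈ τ_Y:
  U = ∅: f^{-1}(U) = ∅ ∈ τ_X ✓.
  U = {p27}: f^{-1}(U) = {J} ∈ τ_X ✓.
  U = {p28}: f^{-1}(U) = {K} ∉ τ_X ✗.
  U = {p27, p28}: f^{-1}(U) = {J, K} ∉ τ_X ✗.
  U = {p27, p28, p29, p30}: f^{-1}(U) = {J, K, L} ∈ τ_X ✓.
Found U = {p28} with f^{-1}(U) = {K} not in τ_X. Therefore f is NOT continuous.


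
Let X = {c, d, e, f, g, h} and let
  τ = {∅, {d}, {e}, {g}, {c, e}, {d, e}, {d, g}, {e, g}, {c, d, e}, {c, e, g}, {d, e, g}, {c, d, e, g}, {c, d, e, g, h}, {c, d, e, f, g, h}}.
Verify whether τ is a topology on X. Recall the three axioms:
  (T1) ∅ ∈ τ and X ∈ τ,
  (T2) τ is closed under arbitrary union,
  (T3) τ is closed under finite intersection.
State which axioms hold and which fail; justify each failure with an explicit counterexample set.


τ IS a topology on X.

Axiom (T1): ∅ ∈ τ? Yes; X ∈ τ? Yes.
Axiom (T2/T3): check pairwise unions and intersections of members of τ.
All pairwise intersections and unions checked — each lies in τ. Therefore τ satisfies (T1), (T2), (T3): it IS a topology on X.


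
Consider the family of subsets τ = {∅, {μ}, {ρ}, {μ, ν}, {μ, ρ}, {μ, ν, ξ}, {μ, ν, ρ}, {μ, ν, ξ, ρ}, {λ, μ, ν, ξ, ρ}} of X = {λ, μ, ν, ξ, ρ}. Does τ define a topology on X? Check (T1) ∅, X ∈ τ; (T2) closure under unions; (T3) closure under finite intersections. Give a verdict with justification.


τ IS a topology on X.

Axiom (T1): ∅ ∈ τ? Yes; X ∈ τ? Yes.
Axiom (T2/T3): check pairwise unions and intersections of members of τ.
All pairwise intersections and unions checked — each lies in τ. Therefore τ satisfies (T1), (T2), (T3): it IS a topology on X.


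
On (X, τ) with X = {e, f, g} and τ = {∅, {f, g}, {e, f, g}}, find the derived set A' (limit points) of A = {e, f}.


A' = {e, g}

For each x ∈ X, list the open sets U ∈ τ with x ∈ U, then check whether U ∩ (A ∖ {x}) ≠ ∅ for every such U.
  x = e: opens ∋ x are {e, f, g}; each meets A ∖ {e}, so x IS a limit point.
  x = f: open {f, g} ∋ x has {f, g} ∩ (A ∖ {f}) = ∅, so x is NOT a limit point.
  x = g: opens ∋ x are {f, g}, {e, f, g}; each meets A ∖ {g}, so x IS a limit point.
Collecting: A' = {e, g}.


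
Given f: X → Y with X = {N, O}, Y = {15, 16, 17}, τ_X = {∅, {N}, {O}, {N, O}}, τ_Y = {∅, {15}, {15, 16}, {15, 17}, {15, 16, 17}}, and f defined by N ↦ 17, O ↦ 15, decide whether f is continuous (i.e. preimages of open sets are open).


f IS continuous.

Compute f^{-1}(U) for each U ∈ τ_Y:
  U = ∅: f^{-1}(U) = ∅ ∈ τ_X ✓.
  U = {15}: f^{-1}(U) = {O} ∈ τ_X ✓.
  U = {15, 16}: f^{-1}(U) = {O} ∈ τ_X ✓.
  U = {15, 17}: f^{-1}(U) = {N, O} ∈ τ_X ✓.
  U = {15, 16, 17}: f^{-1}(U) = {N, O} ∈ τ_X ✓.
Every preimage lies in τ_X, so f IS continuous.


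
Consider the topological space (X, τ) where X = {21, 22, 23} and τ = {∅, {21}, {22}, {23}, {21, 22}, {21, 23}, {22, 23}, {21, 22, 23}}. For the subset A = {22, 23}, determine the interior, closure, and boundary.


int(A) = {22, 23}, cl(A) = {22, 23}, ∂A = ∅.

Closed sets in (X, τ) are complements of opens:
  closed(X, τ) = {∅, {21}, {22}, {23}, {21, 22}, {21, 23}, {22, 23}, {21, 22, 23}}.
int(A) = ⋃ {U ∈ τ : U ⊆ A}. Opens contained in A: ∅, {22}, {23}, {22, 23}.
Taking the union of these: int(A) = {22, 23}.
cl(A) = ⋂ {C closed : A ⊆ C}. Closed sets containing A: {22, 23}, {21, 22, 23}.
Intersecting these: cl(A) = {22, 23}.
∂A = cl(A) ∖ int(A) = {22, 23} ∖ {22, 23} = ∅.


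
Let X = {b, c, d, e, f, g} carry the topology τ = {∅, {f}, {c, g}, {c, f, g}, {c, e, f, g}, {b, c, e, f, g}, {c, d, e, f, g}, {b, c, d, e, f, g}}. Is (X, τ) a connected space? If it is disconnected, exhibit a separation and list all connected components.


(X, τ) is connected.

Find clopen sets (U ∈ τ with X ∖ U ∈ τ):
  U = ∅, X ∖ U = {b, c, d, e, f, g} — both open, so U is clopen.
  U = {b, c, d, e, f, g}, X ∖ U = ∅ — both open, so U is clopen.
Only trivial clopens (∅ and X) exist, so (X, τ) is connected.
Compute connected components by grouping points that agree on all clopens:
  component: {b, c, d, e, f, g}


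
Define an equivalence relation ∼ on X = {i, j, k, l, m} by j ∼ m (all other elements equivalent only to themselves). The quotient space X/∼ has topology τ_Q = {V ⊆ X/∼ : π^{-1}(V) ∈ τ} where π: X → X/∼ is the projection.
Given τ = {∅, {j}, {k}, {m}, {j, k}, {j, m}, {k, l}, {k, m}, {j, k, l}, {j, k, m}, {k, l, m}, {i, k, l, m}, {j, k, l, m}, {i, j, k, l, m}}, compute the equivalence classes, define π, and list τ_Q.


X/∼ = {[i], [j=m], [k], [l]}; |τ_Q| = 7.

Equivalence classes: [i], [j=m], [k], [l].
Quotient map π: X → X/∼ sends i ↦ [i], j ↦ [j=m], k ↦ [k], l ↦ [l], m ↦ [j=m].
For each subset V ⊆ X/∼, compute π^{-1}(V) ⊆ X and check whether π^{-1}(V) ∈ τ. V is open in τ_Q iff π^{-1}(V) ∈ τ.
  V = {}: π^{-1}(V) = ∅ ∈ τ ✓.
  V = {[i]}: π^{-1}(V) = {i} ∉ τ ✗.
  V = {[j=m]}: π^{-1}(V) = {j, m} ∈ τ ✓.
  V = {[i], [j=m]}: π^{-1}(V) = {i, j, m} ∉ τ ✗.
  V = {[k]}: π^{-1}(V) = {k} ∈ τ ✓.
  V = {[i], [k]}: π^{-1}(V) = {i, k} ∉ τ ✗.
  V = {[j=m], [k]}: π^{-1}(V) = {j, k, m} ∈ τ ✓.
  V = {[i], [j=m], [k]}: π^{-1}(V) = {i, j, k, m} ∉ τ ✗.
  V = {[l]}: π^{-1}(V) = {l} ∉ τ ✗.
  V = {[i], [l]}: π^{-1}(V) = {i, l} ∉ τ ✗.
  V = {[j=m], [l]}: π^{-1}(V) = {j, l, m} ∉ τ ✗.
  V = {[i], [j=m], [l]}: π^{-1}(V) = {i, j, l, m} ∉ τ ✗.
  V = {[k], [l]}: π^{-1}(V) = {k, l} ∈ τ ✓.
  V = {[i], [k], [l]}: π^{-1}(V) = {i, k, l} ∉ τ ✗.
  V = {[j=m], [k], [l]}: π^{-1}(V) = {j, k, l, m} ∈ τ ✓.
  V = {[i], [j=m], [k], [l]}: π^{-1}(V) = {i, j, k, l, m} ∈ τ ✓.
Open sets in the quotient: τ_Q = {{}, {[j=m]}, {[k]}, {[j=m], [k]}, {[k], [l]}, {[j=m], [k], [l]}, {[i], [j=m], [k], [l]}} (7 elements).


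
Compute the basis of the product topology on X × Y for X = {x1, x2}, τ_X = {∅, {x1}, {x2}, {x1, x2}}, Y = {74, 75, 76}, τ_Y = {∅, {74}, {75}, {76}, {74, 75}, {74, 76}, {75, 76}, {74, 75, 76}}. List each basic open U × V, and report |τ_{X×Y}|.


Basis B = {∅ × ∅, {x1} × {74}, {x1} × {75}, {x1} × {76}, {x2} × {74}, {x2} × {75}, {x2} × {76}, {x1} × {74, 75}, {x1} × {74, 76}, {x1, x2} × {74}, {x1} × {75, 76}, {x1, x2} × {75}, {x1, x2} × {76}, {x2} × {74, 75}, {x2} × {74, 76}, {x2} × {75, 76}, {x1} × {74, 75, 76}, {x2} × {74, 75, 76}, {x1, x2} × {74, 75}, {x1, x2} × {74, 76}, {x1, x2} × {75, 76}, {x1, x2} × {74, 75, 76}}; |τ_{X×Y}| = 64.

Enumerate products U × V with U ∈ τ_X, V ∈ τ_Y (deduplicated):
  ∅ × ∅ = {} (∅)
  {x1} × {74} = {(x1,74)}
  {x1} × {75} = {(x1,75)}
  {x1} × {76} = {(x1,76)}
  {x2} × {74} = {(x2,74)}
  {x2} × {75} = {(x2,75)}
  {x2} × {76} = {(x2,76)}
  {x1} × {74, 75} = {(x1,74), (x1,75)}
  {x1} × {74, 76} = {(x1,74), (x1,76)}
  {x1, x2} × {74} = {(x1,74), (x2,74)}
  {x1} × {75, 76} = {(x1,75), (x1,76)}
  {x1, x2} × {75} = {(x1,75), (x2,75)}
  {x1, x2} × {76} = {(x1,76), (x2,76)}
  {x2} × {74, 75} = {(x2,74), (x2,75)}
  {x2} × {74, 76} = {(x2,74), (x2,76)}
  {x2} × {75, 76} = {(x2,75), (x2,76)}
  {x1} × {74, 75, 76} = {(x1,74), (x1,75), (x1,76)}
  {x2} × {74, 75, 76} = {(x2,74), (x2,75), (x2,76)}
  {x1, x2} × {74, 75} = {(x1,74), (x1,75), (x2,74), (x2,75)}
  {x1, x2} × {74, 76} = {(x1,74), (x1,76), (x2,74), (x2,76)}
  {x1, x2} × {75, 76} = {(x1,75), (x1,76), (x2,75), (x2,76)}
  {x1, x2} × {74, 75, 76} = {(x1,74), (x1,75), (x1,76), (x2,74), (x2,75), (x2,76)}
These 22 distinct sets form the basis B.
Close under arbitrary unions to get τ_{X×Y}; counting gives |τ_{X×Y}| = 64.


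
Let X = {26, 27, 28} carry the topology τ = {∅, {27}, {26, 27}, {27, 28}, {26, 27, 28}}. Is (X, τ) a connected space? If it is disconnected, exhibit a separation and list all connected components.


(X, τ) is connected.

Find clopen sets (U ∈ τ with X ∖ U ∈ τ):
  U = ∅, X ∖ U = {26, 27, 28} — both open, so U is clopen.
  U = {26, 27, 28}, X ∖ U = ∅ — both open, so U is clopen.
Only trivial clopens (∅ and X) exist, so (X, τ) is connected.
Compute connected components by grouping points that agree on all clopens:
  component: {26, 27, 28}


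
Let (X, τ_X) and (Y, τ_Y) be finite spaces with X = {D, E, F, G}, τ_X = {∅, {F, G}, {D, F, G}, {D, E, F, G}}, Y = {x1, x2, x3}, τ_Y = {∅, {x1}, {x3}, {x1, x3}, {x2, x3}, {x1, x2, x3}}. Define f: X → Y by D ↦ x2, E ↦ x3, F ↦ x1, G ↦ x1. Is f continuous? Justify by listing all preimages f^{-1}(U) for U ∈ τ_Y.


f is NOT continuous.

Compute f^{-1}(U) for each U ∈ τ_Y:
  U = ∅: f^{-1}(U) = ∅ ∈ τ_X ✓.
  U = {x1}: f^{-1}(U) = {F, G} ∈ τ_X ✓.
  U = {x3}: f^{-1}(U) = {E} ∉ τ_X ✗.
  U = {x1, x3}: f^{-1}(U) = {E, F, G} ∉ τ_X ✗.
  U = {x2, x3}: f^{-1}(U) = {D, E} ∉ τ_X ✗.
  U = {x1, x2, x3}: f^{-1}(U) = {D, E, F, G} ∈ τ_X ✓.
Found U = {x3} with f^{-1}(U) = {E} not in τ_X. Therefore f is NOT continuous.


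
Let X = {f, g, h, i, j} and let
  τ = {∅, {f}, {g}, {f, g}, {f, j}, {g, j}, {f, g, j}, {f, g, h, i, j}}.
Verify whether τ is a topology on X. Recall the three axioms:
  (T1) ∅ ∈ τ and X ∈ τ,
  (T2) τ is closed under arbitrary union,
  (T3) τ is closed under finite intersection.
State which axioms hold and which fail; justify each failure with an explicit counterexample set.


τ is NOT a topology on X.

Axiom (T1): ∅ ∈ τ? Yes; X ∈ τ? Yes.
Axiom (T2/T3): check pairwise unions and intersections of members of τ.
Counterexample for (T3): {f, j} ∩ {g, j} = {j} ∉ τ. Therefore τ is NOT a topology.


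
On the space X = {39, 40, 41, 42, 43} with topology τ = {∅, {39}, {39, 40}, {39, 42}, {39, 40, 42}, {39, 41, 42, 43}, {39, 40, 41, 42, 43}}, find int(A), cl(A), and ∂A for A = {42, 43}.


int(A) = ∅, cl(A) = {41, 42, 43}, ∂A = {41, 42, 43}.

Closed sets in (X, τ) are complements of opens:
  closed(X, τ) = {∅, {40}, {41, 43}, {40, 41, 43}, {41, 42, 43}, {40, 41, 42, 43}, {39, 40, 41, 42, 43}}.
int(A) = ⋃ {U ∈ τ : U ⊆ A}. Opens contained in A: ∅.
Taking the union of these: int(A) = ∅.
cl(A) = ⋂ {C closed : A ⊆ C}. Closed sets containing A: {41, 42, 43}, {40, 41, 42, 43}, {39, 40, 41, 42, 43}.
Intersecting these: cl(A) = {41, 42, 43}.
∂A = cl(A) ∖ int(A) = {41, 42, 43} ∖ ∅ = {41, 42, 43}.


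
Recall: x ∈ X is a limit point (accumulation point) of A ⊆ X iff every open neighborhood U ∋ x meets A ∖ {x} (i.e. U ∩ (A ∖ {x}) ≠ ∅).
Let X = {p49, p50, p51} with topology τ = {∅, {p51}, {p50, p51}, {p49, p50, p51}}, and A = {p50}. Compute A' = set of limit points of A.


A' = {p49}

For each x ∈ X, list the open sets U ∈ τ with x ∈ U, then check whether U ∩ (A ∖ {x}) ≠ ∅ for every such U.
  x = p49: opens ∋ x are {p49, p50, p51}; each meets A ∖ {p49}, so x IS a limit point.
  x = p50: open {p50, p51} ∋ x has {p50, p51} ∩ (A ∖ {p50}) = ∅, so x is NOT a limit point.
  x = p51: open {p51} ∋ x has {p51} ∩ (A ∖ {p51}) = ∅, so x is NOT a limit point.
Collecting: A' = {p49}.


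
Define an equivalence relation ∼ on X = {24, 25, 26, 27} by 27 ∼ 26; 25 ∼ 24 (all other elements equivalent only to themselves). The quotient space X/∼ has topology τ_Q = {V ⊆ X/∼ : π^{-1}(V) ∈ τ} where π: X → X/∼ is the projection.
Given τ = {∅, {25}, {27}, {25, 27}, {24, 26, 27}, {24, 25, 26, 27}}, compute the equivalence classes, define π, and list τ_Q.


X/∼ = {[24=25], [26=27]}; |τ_Q| = 2.

Equivalence classes: [24=25], [26=27].
Quotient map π: X → X/∼ sends 24 ↦ [24=25], 25 ↦ [24=25], 26 ↦ [26=27], 27 ↦ [26=27].
For each subset V ⊆ X/∼, compute π^{-1}(V) ⊆ X and check whether π^{-1}(V) ∈ τ. V is open in τ_Q iff π^{-1}(V) ∈ τ.
  V = {}: π^{-1}(V) = ∅ ∈ τ ✓.
  V = {[24=25]}: π^{-1}(V) = {24, 25} ∉ τ ✗.
  V = {[26=27]}: π^{-1}(V) = {26, 27} ∉ τ ✗.
  V = {[24=25], [26=27]}: π^{-1}(V) = {24, 25, 26, 27} ∈ τ ✓.
Open sets in the quotient: τ_Q = {{}, {[24=25], [26=27]}} (2 elements).


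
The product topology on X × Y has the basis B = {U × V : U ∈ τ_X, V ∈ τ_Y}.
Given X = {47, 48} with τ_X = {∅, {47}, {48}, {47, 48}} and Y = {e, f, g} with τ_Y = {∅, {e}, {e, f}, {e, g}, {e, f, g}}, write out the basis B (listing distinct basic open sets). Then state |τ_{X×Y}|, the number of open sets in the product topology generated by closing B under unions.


Basis B = {∅ × ∅, {47} × {e}, {48} × {e}, {47} × {e, f}, {47} × {e, g}, {47, 48} × {e}, {48} × {e, f}, {48} × {e, g}, {47} × {e, f, g}, {48} × {e, f, g}, {47, 48} × {e, f}, {47, 48} × {e, g}, {47, 48} × {e, f, g}}; |τ_{X×Y}| = 25.

Enumerate products U × V with U ∈ τ_X, V ∈ τ_Y (deduplicated):
  ∅ × ∅ = {} (∅)
  {47} × {e} = {(47,e)}
  {48} × {e} = {(48,e)}
  {47} × {e, f} = {(47,e), (47,f)}
  {47} × {e, g} = {(47,e), (47,g)}
  {47, 48} × {e} = {(47,e), (48,e)}
  {48} × {e, f} = {(48,e), (48,f)}
  {48} × {e, g} = {(48,e), (48,g)}
  {47} × {e, f, g} = {(47,e), (47,f), (47,g)}
  {48} × {e, f, g} = {(48,e), (48,f), (48,g)}
  {47, 48} × {e, f} = {(47,e), (47,f), (48,e), (48,f)}
  {47, 48} × {e, g} = {(47,e), (47,g), (48,e), (48,g)}
  {47, 48} × {e, f, g} = {(47,e), (47,f), (47,g), (48,e), (48,f), (48,g)}
These 13 distinct sets form the basis B.
Close under arbitrary unions to get τ_{X×Y}; counting gives |τ_{X×Y}| = 25.


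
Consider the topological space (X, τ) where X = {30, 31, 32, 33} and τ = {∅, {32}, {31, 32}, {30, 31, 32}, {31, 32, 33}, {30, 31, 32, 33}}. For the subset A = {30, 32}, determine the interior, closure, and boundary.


int(A) = {32}, cl(A) = {30, 31, 32, 33}, ∂A = {30, 31, 33}.

Closed sets in (X, τ) are complements of opens:
  closed(X, τ) = {∅, {30}, {33}, {30, 33}, {30, 31, 33}, {30, 31, 32, 33}}.
int(A) = ⋃ {U ∈ τ : U ⊆ A}. Opens contained in A: ∅, {32}.
Taking the union of these: int(A) = {32}.
cl(A) = ⋂ {C closed : A ⊆ C}. Closed sets containing A: {30, 31, 32, 33}.
Intersecting these: cl(A) = {30, 31, 32, 33}.
∂A = cl(A) ∖ int(A) = {30, 31, 32, 33} ∖ {32} = {30, 31, 33}.


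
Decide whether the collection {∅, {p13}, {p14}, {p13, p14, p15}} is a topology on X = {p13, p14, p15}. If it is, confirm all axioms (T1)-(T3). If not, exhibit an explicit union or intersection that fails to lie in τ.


τ is NOT a topology on X.

Axiom (T1): ∅ ∈ τ? Yes; X ∈ τ? Yes.
Axiom (T2/T3): check pairwise unions and intersections of members of τ.
Counterexample for (T2): {p13} ∪ {p14} = {p13, p14} ∉ τ. Therefore τ is NOT a topology.


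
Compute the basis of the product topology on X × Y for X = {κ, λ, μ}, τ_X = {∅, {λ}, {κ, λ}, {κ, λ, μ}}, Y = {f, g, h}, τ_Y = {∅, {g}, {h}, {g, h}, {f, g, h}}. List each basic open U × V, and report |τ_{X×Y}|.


Basis B = {∅ × ∅, {λ} × {g}, {λ} × {h}, {κ, λ} × {g}, {κ, λ} × {h}, {λ} × {g, h}, {κ, λ, μ} × {g}, {κ, λ, μ} × {h}, {λ} × {f, g, h}, {κ, λ} × {g, h}, {κ, λ} × {f, g, h}, {κ, λ, μ} × {g, h}, {κ, λ, μ} × {f, g, h}}; |τ_{X×Y}| = 30.

Enumerate products U × V with U ∈ τ_X, V ∈ τ_Y (deduplicated):
  ∅ × ∅ = {} (∅)
  {λ} × {g} = {(λ,g)}
  {λ} × {h} = {(λ,h)}
  {κ, λ} × {g} = {(κ,g), (λ,g)}
  {κ, λ} × {h} = {(κ,h), (λ,h)}
  {λ} × {g, h} = {(λ,g), (λ,h)}
  {κ, λ, μ} × {g} = {(κ,g), (λ,g), (μ,g)}
  {κ, λ, μ} × {h} = {(κ,h), (λ,h), (μ,h)}
  {λ} × {f, g, h} = {(λ,f), (λ,g), (λ,h)}
  {κ, λ} × {g, h} = {(κ,g), (κ,h), (λ,g), (λ,h)}
  {κ, λ} × {f, g, h} = {(κ,f), (κ,g), (κ,h), (λ,f), (λ,g), (λ,h)}
  {κ, λ, μ} × {g, h} = {(κ,g), (κ,h), (λ,g), (λ,h), (μ,g), (μ,h)}
  {κ, λ, μ} × {f, g, h} = {(κ,f), (κ,g), (κ,h), (λ,f), (λ,g), (λ,h), (μ,f), (μ,g), (μ,h)}
These 13 distinct sets form the basis B.
Close under arbitrary unions to get τ_{X×Y}; counting gives |τ_{X×Y}| = 30.


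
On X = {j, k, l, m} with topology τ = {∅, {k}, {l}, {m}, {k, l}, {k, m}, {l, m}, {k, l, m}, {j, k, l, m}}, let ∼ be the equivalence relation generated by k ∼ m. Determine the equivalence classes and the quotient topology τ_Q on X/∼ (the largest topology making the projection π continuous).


X/∼ = {[j], [k=m], [l]}; |τ_Q| = 5.

Equivalence classes: [j], [k=m], [l].
Quotient map π: X → X/∼ sends j ↦ [j], k ↦ [k=m], l ↦ [l], m ↦ [k=m].
For each subset V ⊆ X/∼, compute π^{-1}(V) ⊆ X and check whether π^{-1}(V) ∈ τ. V is open in τ_Q iff π^{-1}(V) ∈ τ.
  V = {}: π^{-1}(V) = ∅ ∈ τ ✓.
  V = {[j]}: π^{-1}(V) = {j} ∉ τ ✗.
  V = {[k=m]}: π^{-1}(V) = {k, m} ∈ τ ✓.
  V = {[j], [k=m]}: π^{-1}(V) = {j, k, m} ∉ τ ✗.
  V = {[l]}: π^{-1}(V) = {l} ∈ τ ✓.
  V = {[j], [l]}: π^{-1}(V) = {j, l} ∉ τ ✗.
  V = {[k=m], [l]}: π^{-1}(V) = {k, l, m} ∈ τ ✓.
  V = {[j], [k=m], [l]}: π^{-1}(V) = {j, k, l, m} ∈ τ ✓.
Open sets in the quotient: τ_Q = {{}, {[k=m]}, {[l]}, {[k=m], [l]}, {[j], [k=m], [l]}} (5 elements).


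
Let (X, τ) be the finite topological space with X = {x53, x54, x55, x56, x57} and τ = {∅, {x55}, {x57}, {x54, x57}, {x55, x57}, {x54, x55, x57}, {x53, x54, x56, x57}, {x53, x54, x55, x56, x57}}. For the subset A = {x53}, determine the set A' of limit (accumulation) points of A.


A' = {x56}

For each x ∈ X, list the open sets U ∈ τ with x ∈ U, then check whether U ∩ (A ∖ {x}) ≠ ∅ for every such U.
  x = x53: open {x53, x54, x56, x57} ∋ x has {x53, x54, x56, x57} ∩ (A ∖ {x53}) = ∅, so x is NOT a limit point.
  x = x54: open {x54, x57} ∋ x has {x54, x57} ∩ (A ∖ {x54}) = ∅, so x is NOT a limit point.
  x = x55: open {x55} ∋ x has {x55} ∩ (A ∖ {x55}) = ∅, so x is NOT a limit point.
  x = x56: opens ∋ x are {x53, x54, x56, x57}, {x53, x54, x55, x56, x57}; each meets A ∖ {x56}, so x IS a limit point.
  x = x57: open {x57} ∋ x has {x57} ∩ (A ∖ {x57}) = ∅, so x is NOT a limit point.
Collecting: A' = {x56}.


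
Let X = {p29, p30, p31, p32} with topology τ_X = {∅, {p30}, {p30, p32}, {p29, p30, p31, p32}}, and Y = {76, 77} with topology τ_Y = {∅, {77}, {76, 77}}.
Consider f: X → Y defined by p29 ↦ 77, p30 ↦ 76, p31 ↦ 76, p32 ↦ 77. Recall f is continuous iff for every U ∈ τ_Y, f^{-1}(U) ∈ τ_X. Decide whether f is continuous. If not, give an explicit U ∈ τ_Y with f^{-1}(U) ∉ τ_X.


f is NOT continuous.

Compute f^{-1}(U) for each U ∈ τ_Y:
  U = ∅: f^{-1}(U) = ∅ ∈ τ_X ✓.
  U = {77}: f^{-1}(U) = {p29, p32} ∉ τ_X ✗.
  U = {76, 77}: f^{-1}(U) = {p29, p30, p31, p32} ∈ τ_X ✓.
Found U = {77} with f^{-1}(U) = {p29, p32} not in τ_X. Therefore f is NOT continuous.


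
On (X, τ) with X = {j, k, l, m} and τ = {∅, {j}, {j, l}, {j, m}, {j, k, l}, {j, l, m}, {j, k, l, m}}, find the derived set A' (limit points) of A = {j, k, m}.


A' = {k, l, m}

For each x ∈ X, list the open sets U ∈ τ with x ∈ U, then check whether U ∩ (A ∖ {x}) ≠ ∅ for every such U.
  x = j: open {j} ∋ x has {j} ∩ (A ∖ {j}) = ∅, so x is NOT a limit point.
  x = k: opens ∋ x are {j, k, l}, {j, k, l, m}; each meets A ∖ {k}, so x IS a limit point.
  x = l: opens ∋ x are {j, l}, {j, k, l}, {j, l, m}, {j, k, l, m}; each meets A ∖ {l}, so x IS a limit point.
  x = m: opens ∋ x are {j, m}, {j, l, m}, {j, k, l, m}; each meets A ∖ {m}, so x IS a limit point.
Collecting: A' = {k, l, m}.


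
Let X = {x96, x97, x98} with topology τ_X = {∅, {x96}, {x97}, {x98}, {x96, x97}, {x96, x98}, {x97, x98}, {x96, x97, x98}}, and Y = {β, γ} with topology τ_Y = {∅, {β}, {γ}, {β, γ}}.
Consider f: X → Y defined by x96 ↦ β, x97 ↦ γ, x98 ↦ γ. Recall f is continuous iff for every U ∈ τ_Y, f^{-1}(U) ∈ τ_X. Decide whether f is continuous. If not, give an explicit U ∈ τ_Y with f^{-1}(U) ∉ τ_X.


f IS continuous.

Compute f^{-1}(U) for each U ∈ τ_Y:
  U = ∅: f^{-1}(U) = ∅ ∈ τ_X ✓.
  U = {β}: f^{-1}(U) = {x96} ∈ τ_X ✓.
  U = {γ}: f^{-1}(U) = {x97, x98} ∈ τ_X ✓.
  U = {β, γ}: f^{-1}(U) = {x96, x97, x98} ∈ τ_X ✓.
Every preimage lies in τ_X, so f IS continuous.


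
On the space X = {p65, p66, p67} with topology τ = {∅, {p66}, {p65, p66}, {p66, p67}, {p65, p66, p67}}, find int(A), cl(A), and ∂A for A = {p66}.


int(A) = {p66}, cl(A) = {p65, p66, p67}, ∂A = {p65, p67}.

Closed sets in (X, τ) are complements of opens:
  closed(X, τ) = {∅, {p65}, {p67}, {p65, p67}, {p65, p66, p67}}.
int(A) = ⋃ {U ∈ τ : U ⊆ A}. Opens contained in A: ∅, {p66}.
Taking the union of these: int(A) = {p66}.
cl(A) = ⋂ {C closed : A ⊆ C}. Closed sets containing A: {p65, p66, p67}.
Intersecting these: cl(A) = {p65, p66, p67}.
∂A = cl(A) ∖ int(A) = {p65, p66, p67} ∖ {p66} = {p65, p67}.


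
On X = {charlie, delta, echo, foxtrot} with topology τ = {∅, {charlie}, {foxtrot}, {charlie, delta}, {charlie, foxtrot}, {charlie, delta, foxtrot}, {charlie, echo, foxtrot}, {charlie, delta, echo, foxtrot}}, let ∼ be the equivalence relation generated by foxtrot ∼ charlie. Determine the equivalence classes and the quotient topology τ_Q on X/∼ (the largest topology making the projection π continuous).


X/∼ = {[charlie=foxtrot], [delta], [echo]}; |τ_Q| = 5.

Equivalence classes: [charlie=foxtrot], [delta], [echo].
Quotient map π: X → X/∼ sends charlie ↦ [charlie=foxtrot], delta ↦ [delta], echo ↦ [echo], foxtrot ↦ [charlie=foxtrot].
For each subset V ⊆ X/∼, compute π^{-1}(V) ⊆ X and check whether π^{-1}(V) ∈ τ. V is open in τ_Q iff π^{-1}(V) ∈ τ.
  V = {}: π^{-1}(V) = ∅ ∈ τ ✓.
  V = {[charlie=foxtrot]}: π^{-1}(V) = {charlie, foxtrot} ∈ τ ✓.
  V = {[delta]}: π^{-1}(V) = {delta} ∉ τ ✗.
  V = {[charlie=foxtrot], [delta]}: π^{-1}(V) = {charlie, delta, foxtrot} ∈ τ ✓.
  V = {[echo]}: π^{-1}(V) = {echo} ∉ τ ✗.
  V = {[charlie=foxtrot], [echo]}: π^{-1}(V) = {charlie, echo, foxtrot} ∈ τ ✓.
  V = {[delta], [echo]}: π^{-1}(V) = {delta, echo} ∉ τ ✗.
  V = {[charlie=foxtrot], [delta], [echo]}: π^{-1}(V) = {charlie, delta, echo, foxtrot} ∈ τ ✓.
Open sets in the quotient: τ_Q = {{}, {[charlie=foxtrot]}, {[charlie=foxtrot], [delta]}, {[charlie=foxtrot], [echo]}, {[charlie=foxtrot], [delta], [echo]}} (5 elements).


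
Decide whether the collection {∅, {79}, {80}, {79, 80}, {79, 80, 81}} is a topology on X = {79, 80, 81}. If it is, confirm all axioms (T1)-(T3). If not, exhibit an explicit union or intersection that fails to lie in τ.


τ IS a topology on X.

Axiom (T1): ∅ ∈ τ? Yes; X ∈ τ? Yes.
Axiom (T2/T3): check pairwise unions and intersections of members of τ.
All pairwise intersections and unions checked — each lies in τ. Therefore τ satisfies (T1), (T2), (T3): it IS a topology on X.


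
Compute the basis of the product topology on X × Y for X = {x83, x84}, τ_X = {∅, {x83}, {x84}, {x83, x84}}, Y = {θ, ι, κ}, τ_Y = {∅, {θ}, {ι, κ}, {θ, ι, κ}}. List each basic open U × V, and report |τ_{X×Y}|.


Basis B = {∅ × ∅, {x83} × {θ}, {x84} × {θ}, {x83, x84} × {θ}, {x83} × {ι, κ}, {x84} × {ι, κ}, {x83} × {θ, ι, κ}, {x84} × {θ, ι, κ}, {x83, x84} × {ι, κ}, {x83, x84} × {θ, ι, κ}}; |τ_{X×Y}| = 16.

Enumerate products U × V with U ∈ τ_X, V ∈ τ_Y (deduplicated):
  ∅ × ∅ = {} (∅)
  {x83} × {θ} = {(x83,θ)}
  {x84} × {θ} = {(x84,θ)}
  {x83, x84} × {θ} = {(x83,θ), (x84,θ)}
  {x83} × {ι, κ} = {(x83,ι), (x83,κ)}
  {x84} × {ι, κ} = {(x84,ι), (x84,κ)}
  {x83} × {θ, ι, κ} = {(x83,θ), (x83,ι), (x83,κ)}
  {x84} × {θ, ι, κ} = {(x84,θ), (x84,ι), (x84,κ)}
  {x83, x84} × {ι, κ} = {(x83,ι), (x83,κ), (x84,ι), (x84,κ)}
  {x83, x84} × {θ, ι, κ} = {(x83,θ), (x83,ι), (x83,κ), (x84,θ), (x84,ι), (x84,κ)}
These 10 distinct sets form the basis B.
Close under arbitrary unions to get τ_{X×Y}; counting gives |τ_{X×Y}| = 16.


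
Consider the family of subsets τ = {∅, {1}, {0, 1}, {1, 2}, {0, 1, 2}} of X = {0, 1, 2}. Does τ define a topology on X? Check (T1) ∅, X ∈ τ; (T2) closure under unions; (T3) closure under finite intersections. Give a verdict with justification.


τ IS a topology on X.

Axiom (T1): ∅ ∈ τ? Yes; X ∈ τ? Yes.
Axiom (T2/T3): check pairwise unions and intersections of members of τ.
All pairwise intersections and unions checked — each lies in τ. Therefore τ satisfies (T1), (T2), (T3): it IS a topology on X.


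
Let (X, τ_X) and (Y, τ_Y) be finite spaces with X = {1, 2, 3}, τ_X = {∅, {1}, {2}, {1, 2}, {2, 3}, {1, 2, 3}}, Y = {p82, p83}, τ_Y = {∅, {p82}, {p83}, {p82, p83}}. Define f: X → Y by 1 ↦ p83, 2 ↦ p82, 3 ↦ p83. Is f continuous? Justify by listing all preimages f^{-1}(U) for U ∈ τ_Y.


f is NOT continuous.

Compute f^{-1}(U) for each U ∈ τ_Y:
  U = ∅: f^{-1}(U) = ∅ ∈ τ_X ✓.
  U = {p82}: f^{-1}(U) = {2} ∈ τ_X ✓.
  U = {p83}: f^{-1}(U) = {1, 3} ∉ τ_X ✗.
  U = {p82, p83}: f^{-1}(U) = {1, 2, 3} ∈ τ_X ✓.
Found U = {p83} with f^{-1}(U) = {1, 3} not in τ_X. Therefore f is NOT continuous.


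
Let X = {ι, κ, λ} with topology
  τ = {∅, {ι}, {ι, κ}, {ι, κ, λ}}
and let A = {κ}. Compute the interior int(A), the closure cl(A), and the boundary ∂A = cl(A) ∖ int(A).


int(A) = ∅, cl(A) = {κ, λ}, ∂A = {κ, λ}.

Closed sets in (X, τ) are complements of opens:
  closed(X, τ) = {∅, {λ}, {κ, λ}, {ι, κ, λ}}.
int(A) = ⋃ {U ∈ τ : U ⊆ A}. Opens contained in A: ∅.
Taking the union of these: int(A) = ∅.
cl(A) = ⋂ {C closed : A ⊆ C}. Closed sets containing A: {κ, λ}, {ι, κ, λ}.
Intersecting these: cl(A) = {κ, λ}.
∂A = cl(A) ∖ int(A) = {κ, λ} ∖ ∅ = {κ, λ}.


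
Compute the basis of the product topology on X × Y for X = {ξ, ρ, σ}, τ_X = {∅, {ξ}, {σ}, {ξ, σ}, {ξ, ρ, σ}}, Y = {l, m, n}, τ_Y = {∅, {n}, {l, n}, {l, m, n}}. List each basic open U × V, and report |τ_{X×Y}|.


Basis B = {∅ × ∅, {ξ} × {n}, {σ} × {n}, {ξ} × {l, n}, {ξ, σ} × {n}, {σ} × {l, n}, {ξ} × {l, m, n}, {ξ, ρ, σ} × {n}, {σ} × {l, m, n}, {ξ, σ} × {l, n}, {ξ, σ} × {l, m, n}, {ξ, ρ, σ} × {l, n}, {ξ, ρ, σ} × {l, m, n}}; |τ_{X×Y}| = 30.

Enumerate products U × V with U ∈ τ_X, V ∈ τ_Y (deduplicated):
  ∅ × ∅ = {} (∅)
  {ξ} × {n} = {(ξ,n)}
  {σ} × {n} = {(σ,n)}
  {ξ} × {l, n} = {(ξ,l), (ξ,n)}
  {ξ, σ} × {n} = {(ξ,n), (σ,n)}
  {σ} × {l, n} = {(σ,l), (σ,n)}
  {ξ} × {l, m, n} = {(ξ,l), (ξ,m), (ξ,n)}
  {ξ, ρ, σ} × {n} = {(ξ,n), (ρ,n), (σ,n)}
  {σ} × {l, m, n} = {(σ,l), (σ,m), (σ,n)}
  {ξ, σ} × {l, n} = {(ξ,l), (ξ,n), (σ,l), (σ,n)}
  {ξ, σ} × {l, m, n} = {(ξ,l), (ξ,m), (ξ,n), (σ,l), (σ,m), (σ,n)}
  {ξ, ρ, σ} × {l, n} = {(ξ,l), (ξ,n), (ρ,l), (ρ,n), (σ,l), (σ,n)}
  {ξ, ρ, σ} × {l, m, n} = {(ξ,l), (ξ,m), (ξ,n), (ρ,l), (ρ,m), (ρ,n), (σ,l), (σ,m), (σ,n)}
These 13 distinct sets form the basis B.
Close under arbitrary unions to get τ_{X×Y}; counting gives |τ_{X×Y}| = 30.


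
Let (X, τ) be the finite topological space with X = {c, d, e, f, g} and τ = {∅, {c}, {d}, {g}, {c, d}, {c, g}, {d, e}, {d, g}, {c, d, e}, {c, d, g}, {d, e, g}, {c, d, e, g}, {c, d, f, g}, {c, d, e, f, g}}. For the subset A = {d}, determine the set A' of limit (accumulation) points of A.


A' = {e, f}

For each x ∈ X, list the open sets U ∈ τ with x ∈ U, then check whether U ∩ (A ∖ {x}) ≠ ∅ for every such U.
  x = c: open {c} ∋ x has {c} ∩ (A ∖ {c}) = ∅, so x is NOT a limit point.
  x = d: open {d} ∋ x has {d} ∩ (A ∖ {d}) = ∅, so x is NOT a limit point.
  x = e: opens ∋ x are {d, e}, {c, d, e}, {d, e, g}, {c, d, e, g}, {c, d, e, f, g}; each meets A ∖ {e}, so x IS a limit point.
  x = f: opens ∋ x are {c, d, f, g}, {c, d, e, f, g}; each meets A ∖ {f}, so x IS a limit point.
  x = g: open {g} ∋ x has {g} ∩ (A ∖ {g}) = ∅, so x is NOT a limit point.
Collecting: A' = {e, f}.


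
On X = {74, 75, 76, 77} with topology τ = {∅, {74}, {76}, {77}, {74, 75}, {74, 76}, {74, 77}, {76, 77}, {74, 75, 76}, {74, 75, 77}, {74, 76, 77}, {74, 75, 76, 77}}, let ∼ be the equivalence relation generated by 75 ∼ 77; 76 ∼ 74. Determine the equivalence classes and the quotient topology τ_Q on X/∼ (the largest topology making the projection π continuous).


X/∼ = {[74=76], [75=77]}; |τ_Q| = 3.

Equivalence classes: [74=76], [75=77].
Quotient map π: X → X/∼ sends 74 ↦ [74=76], 75 ↦ [75=77], 76 ↦ [74=76], 77 ↦ [75=77].
For each subset V ⊆ X/∼, compute π^{-1}(V) ⊆ X and check whether π^{-1}(V) ∈ τ. V is open in τ_Q iff π^{-1}(V) ∈ τ.
  V = {}: π^{-1}(V) = ∅ ∈ τ ✓.
  V = {[74=76]}: π^{-1}(V) = {74, 76} ∈ τ ✓.
  V = {[75=77]}: π^{-1}(V) = {75, 77} ∉ τ ✗.
  V = {[74=76], [75=77]}: π^{-1}(V) = {74, 75, 76, 77} ∈ τ ✓.
Open sets in the quotient: τ_Q = {{}, {[74=76]}, {[74=76], [75=77]}} (3 elements).


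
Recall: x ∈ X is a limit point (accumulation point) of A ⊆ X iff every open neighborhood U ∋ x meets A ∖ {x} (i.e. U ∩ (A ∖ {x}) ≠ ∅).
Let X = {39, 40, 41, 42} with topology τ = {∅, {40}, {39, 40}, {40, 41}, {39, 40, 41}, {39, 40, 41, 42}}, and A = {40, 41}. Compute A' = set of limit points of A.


A' = {39, 41, 42}

For each x ∈ X, list the open sets U ∈ τ with x ∈ U, then check whether U ∩ (A ∖ {x}) ≠ ∅ for every such U.
  x = 39: opens ∋ x are {39, 40}, {39, 40, 41}, {39, 40, 41, 42}; each meets A ∖ {39}, so x IS a limit point.
  x = 40: open {40} ∋ x has {40} ∩ (A ∖ {40}) = ∅, so x is NOT a limit point.
  x = 41: opens ∋ x are {40, 41}, {39, 40, 41}, {39, 40, 41, 42}; each meets A ∖ {41}, so x IS a limit point.
  x = 42: opens ∋ x are {39, 40, 41, 42}; each meets A ∖ {42}, so x IS a limit point.
Collecting: A' = {39, 41, 42}.


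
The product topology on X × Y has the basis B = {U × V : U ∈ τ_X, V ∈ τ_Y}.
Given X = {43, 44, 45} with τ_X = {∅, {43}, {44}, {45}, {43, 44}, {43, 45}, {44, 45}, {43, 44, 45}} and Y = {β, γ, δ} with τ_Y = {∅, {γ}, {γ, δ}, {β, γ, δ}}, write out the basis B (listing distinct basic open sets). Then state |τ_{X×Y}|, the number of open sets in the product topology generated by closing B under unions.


Basis B = {∅ × ∅, {43} × {γ}, {44} × {γ}, {45} × {γ}, {43} × {γ, δ}, {43, 44} × {γ}, {43, 45} × {γ}, {44} × {γ, δ}, {44, 45} × {γ}, {45} × {γ, δ}, {43} × {β, γ, δ}, {43, 44, 45} × {γ}, {44} × {β, γ, δ}, {45} × {β, γ, δ}, {43, 44} × {γ, δ}, {43, 45} × {γ, δ}, {44, 45} × {γ, δ}, {43, 44} × {β, γ, δ}, {43, 45} × {β, γ, δ}, {43, 44, 45} × {γ, δ}, {44, 45} × {β, γ, δ}, {43, 44, 45} × {β, γ, δ}}; |τ_{X×Y}| = 64.

Enumerate products U × V with U ∈ τ_X, V ∈ τ_Y (deduplicated):
  ∅ × ∅ = {} (∅)
  {43} × {γ} = {(43,γ)}
  {44} × {γ} = {(44,γ)}
  {45} × {γ} = {(45,γ)}
  {43} × {γ, δ} = {(43,γ), (43,δ)}
  {43, 44} × {γ} = {(43,γ), (44,γ)}
  {43, 45} × {γ} = {(43,γ), (45,γ)}
  {44} × {γ, δ} = {(44,γ), (44,δ)}
  {44, 45} × {γ} = {(44,γ), (45,γ)}
  {45} × {γ, δ} = {(45,γ), (45,δ)}
  {43} × {β, γ, δ} = {(43,β), (43,γ), (43,δ)}
  {43, 44, 45} × {γ} = {(43,γ), (44,γ), (45,γ)}
  {44} × {β, γ, δ} = {(44,β), (44,γ), (44,δ)}
  {45} × {β, γ, δ} = {(45,β), (45,γ), (45,δ)}
  {43, 44} × {γ, δ} = {(43,γ), (43,δ), (44,γ), (44,δ)}
  {43, 45} × {γ, δ} = {(43,γ), (43,δ), (45,γ), (45,δ)}
  {44, 45} × {γ, δ} = {(44,γ), (44,δ), (45,γ), (45,δ)}
  {43, 44} × {β, γ, δ} = {(43,β), (43,γ), (43,δ), (44,β), (44,γ), (44,δ)}
  {43, 45} × {β, γ, δ} = {(43,β), (43,γ), (43,δ), (45,β), (45,γ), (45,δ)}
  {43, 44, 45} × {γ, δ} = {(43,γ), (43,δ), (44,γ), (44,δ), (45,γ), (45,δ)}
  {44, 45} × {β, γ, δ} = {(44,β), (44,γ), (44,δ), (45,β), (45,γ), (45,δ)}
  {43, 44, 45} × {β, γ, δ} = {(43,β), (43,γ), (43,δ), (44,β), (44,γ), (44,δ), (45,β), (45,γ), (45,δ)}
These 22 distinct sets form the basis B.
Close under arbitrary unions to get τ_{X×Y}; counting gives |τ_{X×Y}| = 64.


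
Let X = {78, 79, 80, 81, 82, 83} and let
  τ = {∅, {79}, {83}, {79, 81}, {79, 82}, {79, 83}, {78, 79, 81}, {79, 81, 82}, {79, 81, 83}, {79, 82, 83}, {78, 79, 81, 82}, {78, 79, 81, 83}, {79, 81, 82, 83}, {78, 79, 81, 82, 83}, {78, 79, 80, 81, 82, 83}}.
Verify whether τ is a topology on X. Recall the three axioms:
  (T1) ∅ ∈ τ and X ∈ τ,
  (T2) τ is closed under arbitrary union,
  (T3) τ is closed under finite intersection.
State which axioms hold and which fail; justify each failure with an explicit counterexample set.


τ IS a topology on X.

Axiom (T1): ∅ ∈ τ? Yes; X ∈ τ? Yes.
Axiom (T2/T3): check pairwise unions and intersections of members of τ.
All pairwise intersections and unions checked — each lies in τ. Therefore τ satisfies (T1), (T2), (T3): it IS a topology on X.


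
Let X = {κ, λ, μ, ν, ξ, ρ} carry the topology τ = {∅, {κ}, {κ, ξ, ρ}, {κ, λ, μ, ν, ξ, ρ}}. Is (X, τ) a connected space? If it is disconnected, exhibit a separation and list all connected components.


(X, τ) is connected.

Find clopen sets (U ∈ τ with X ∖ U ∈ τ):
  U = ∅, X ∖ U = {κ, λ, μ, ν, ξ, ρ} — both open, so U is clopen.
  U = {κ, λ, μ, ν, ξ, ρ}, X ∖ U = ∅ — both open, so U is clopen.
Only trivial clopens (∅ and X) exist, so (X, τ) is connected.
Compute connected components by grouping points that agree on all clopens:
  component: {κ, λ, μ, ν, ξ, ρ}


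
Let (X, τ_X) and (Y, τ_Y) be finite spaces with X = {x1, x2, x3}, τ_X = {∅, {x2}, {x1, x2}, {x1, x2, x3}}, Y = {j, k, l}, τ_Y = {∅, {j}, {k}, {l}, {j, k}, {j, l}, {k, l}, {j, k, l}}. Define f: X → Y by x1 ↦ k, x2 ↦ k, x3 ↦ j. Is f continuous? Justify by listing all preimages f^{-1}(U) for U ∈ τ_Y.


f is NOT continuous.

Compute f^{-1}(U) for each U ∈ τ_Y:
  U = ∅: f^{-1}(U) = ∅ ∈ τ_X ✓.
  U = {j}: f^{-1}(U) = {x3} ∉ τ_X ✗.
  U = {k}: f^{-1}(U) = {x1, x2} ∈ τ_X ✓.
  U = {l}: f^{-1}(U) = ∅ ∈ τ_X ✓.
  U = {j, k}: f^{-1}(U) = {x1, x2, x3} ∈ τ_X ✓.
  U = {j, l}: f^{-1}(U) = {x3} ∉ τ_X ✗.
  U = {k, l}: f^{-1}(U) = {x1, x2} ∈ τ_X ✓.
  U = {j, k, l}: f^{-1}(U) = {x1, x2, x3} ∈ τ_X ✓.
Found U = {j} with f^{-1}(U) = {x3} not in τ_X. Therefore f is NOT continuous.


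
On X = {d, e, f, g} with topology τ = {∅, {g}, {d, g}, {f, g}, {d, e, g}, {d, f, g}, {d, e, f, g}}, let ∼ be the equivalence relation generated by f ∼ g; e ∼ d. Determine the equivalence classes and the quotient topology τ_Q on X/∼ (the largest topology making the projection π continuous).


X/∼ = {[d=e], [f=g]}; |τ_Q| = 3.

Equivalence classes: [d=e], [f=g].
Quotient map π: X → X/∼ sends d ↦ [d=e], e ↦ [d=e], f ↦ [f=g], g ↦ [f=g].
For each subset V ⊆ X/∼, compute π^{-1}(V) ⊆ X and check whether π^{-1}(V) ∈ τ. V is open in τ_Q iff π^{-1}(V) ∈ τ.
  V = {}: π^{-1}(V) = ∅ ∈ τ ✓.
  V = {[d=e]}: π^{-1}(V) = {d, e} ∉ τ ✗.
  V = {[f=g]}: π^{-1}(V) = {f, g} ∈ τ ✓.
  V = {[d=e], [f=g]}: π^{-1}(V) = {d, e, f, g} ∈ τ ✓.
Open sets in the quotient: τ_Q = {{}, {[f=g]}, {[d=e], [f=g]}} (3 elements).


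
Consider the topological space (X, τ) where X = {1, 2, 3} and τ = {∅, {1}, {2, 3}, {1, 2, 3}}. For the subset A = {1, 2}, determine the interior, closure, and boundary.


int(A) = {1}, cl(A) = {1, 2, 3}, ∂A = {2, 3}.

Closed sets in (X, τ) are complements of opens:
  closed(X, τ) = {∅, {1}, {2, 3}, {1, 2, 3}}.
int(A) = ⋃ {U ∈ τ : U ⊆ A}. Opens contained in A: ∅, {1}.
Taking the union of these: int(A) = {1}.
cl(A) = ⋂ {C closed : A ⊆ C}. Closed sets containing A: {1, 2, 3}.
Intersecting these: cl(A) = {1, 2, 3}.
∂A = cl(A) ∖ int(A) = {1, 2, 3} ∖ {1} = {2, 3}.


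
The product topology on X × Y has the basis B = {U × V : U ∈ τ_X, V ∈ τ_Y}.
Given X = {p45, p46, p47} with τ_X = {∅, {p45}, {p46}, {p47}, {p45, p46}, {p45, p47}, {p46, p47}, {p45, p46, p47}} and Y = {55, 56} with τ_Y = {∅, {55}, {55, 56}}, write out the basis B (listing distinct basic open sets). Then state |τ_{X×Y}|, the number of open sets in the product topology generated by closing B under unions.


Basis B = {∅ × ∅, {p45} × {55}, {p46} × {55}, {p47} × {55}, {p45} × {55, 56}, {p45, p46} × {55}, {p45, p47} × {55}, {p46} × {55, 56}, {p46, p47} × {55}, {p47} × {55, 56}, {p45, p46, p47} × {55}, {p45, p46} × {55, 56}, {p45, p47} × {55, 56}, {p46, p47} × {55, 56}, {p45, p46, p47} × {55, 56}}; |τ_{X×Y}| = 27.

Enumerate products U × V with U ∈ τ_X, V ∈ τ_Y (deduplicated):
  ∅ × ∅ = {} (∅)
  {p45} × {55} = {(p45,55)}
  {p46} × {55} = {(p46,55)}
  {p47} × {55} = {(p47,55)}
  {p45} × {55, 56} = {(p45,55), (p45,56)}
  {p45, p46} × {55} = {(p45,55), (p46,55)}
  {p45, p47} × {55} = {(p45,55), (p47,55)}
  {p46} × {55, 56} = {(p46,55), (p46,56)}
  {p46, p47} × {55} = {(p46,55), (p47,55)}
  {p47} × {55, 56} = {(p47,55), (p47,56)}
  {p45, p46, p47} × {55} = {(p45,55), (p46,55), (p47,55)}
  {p45, p46} × {55, 56} = {(p45,55), (p45,56), (p46,55), (p46,56)}
  {p45, p47} × {55, 56} = {(p45,55), (p45,56), (p47,55), (p47,56)}
  {p46, p47} × {55, 56} = {(p46,55), (p46,56), (p47,55), (p47,56)}
  {p45, p46, p47} × {55, 56} = {(p45,55), (p45,56), (p46,55), (p46,56), (p47,55), (p47,56)}
These 15 distinct sets form the basis B.
Close under arbitrary unions to get τ_{X×Y}; counting gives |τ_{X×Y}| = 27.
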